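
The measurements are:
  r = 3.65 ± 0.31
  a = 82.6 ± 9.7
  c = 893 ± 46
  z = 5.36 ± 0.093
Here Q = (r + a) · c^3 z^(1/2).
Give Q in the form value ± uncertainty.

Let u = r + a = 86.2. δu = √(δr² + δa²) = √(0.0961 + 94.1) = 9.70, so δu/u = 0.113.
Q is then a monomial in u, c, z:
δQ/Q = √((δu/u)² + (3·δc/c)² + (½·δz/z)²) = √(0.0127 + 0.0239 + 7.53e-05) = 0.191
Q = 1.42e+11, so δQ = 0.191 × 1.42e+11 = 2.72e+10.

(1.42 ± 0.272) × 10^11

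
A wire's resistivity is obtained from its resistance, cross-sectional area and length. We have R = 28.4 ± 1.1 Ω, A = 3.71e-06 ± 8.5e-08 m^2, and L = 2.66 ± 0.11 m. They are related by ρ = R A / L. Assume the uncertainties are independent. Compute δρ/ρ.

Products/powers → add relative errors in quadrature, weighted by exponent:
  (1·δR/R)² = (1×0.0387)² = 0.00150;  (1·δA/A)² = (1×0.0229)² = 0.000525;  (-1·δL/L)² = (-1×0.0414)² = 0.00171
δρ/ρ = √(0.00374) = 0.0611

0.0611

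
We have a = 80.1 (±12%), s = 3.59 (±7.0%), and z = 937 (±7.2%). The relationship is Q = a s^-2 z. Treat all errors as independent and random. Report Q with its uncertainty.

5820 ± 1150

Q is a product of powers, so relative uncertainties combine in quadrature:
  (1·δa/a)² = (1×0.120)² = 0.0144;  (-2·δs/s)² = (-2×0.0700)² = 0.0196;  (1·δz/z)² = (1×0.0720)² = 0.00518
δQ/Q = √(0.0392) = 0.198
Q = 5820, so δQ = 0.198 × 5820 = 1150.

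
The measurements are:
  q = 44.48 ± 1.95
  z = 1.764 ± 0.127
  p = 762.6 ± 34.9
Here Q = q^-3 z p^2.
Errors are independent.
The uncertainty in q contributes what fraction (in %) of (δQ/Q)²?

(δQ/Q)² = (-3·δq/q)² + (1·δz/z)² + (2·δp/p)²
  q term: (-3×0.0438)² = 0.0173
  z term: (1×0.0720)² = 0.00518
  p term: (2×0.0458)² = 0.00838
Total = 0.0309. Share from q = 0.0173/0.0309 = 0.561.

56.1%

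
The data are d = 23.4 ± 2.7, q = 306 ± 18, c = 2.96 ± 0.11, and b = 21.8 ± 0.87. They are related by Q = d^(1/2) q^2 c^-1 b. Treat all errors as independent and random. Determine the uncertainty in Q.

Each factor contributes (exponent × relative error)² to (δQ/Q)²:
  (½·δd/d)² = (0.5×0.115)² = 0.00333;  (2·δq/q)² = (2×0.0588)² = 0.0138;  (-1·δc/c)² = (-1×0.0372)² = 0.00138;  (1·δb/b)² = (1×0.0399)² = 0.00159
δQ/Q = √(0.0201) = 0.142
Q = 3.34e+06, so δQ = 0.142 × 3.34e+06 = 4.73e+05.

4.73e+05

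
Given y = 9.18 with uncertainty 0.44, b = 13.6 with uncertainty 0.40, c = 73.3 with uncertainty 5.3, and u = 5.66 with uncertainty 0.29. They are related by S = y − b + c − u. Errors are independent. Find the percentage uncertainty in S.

For a sum/difference, combine absolute errors in quadrature:
  (δy)² = 0.194;  (δb)² = 0.160;  (δc)² = 28.1;  (δu)² = 0.0841
δS = √(28.5) = 5.34
S = 63.2, so δS/S = 5.34/63.2 = 0.0845.

8.45%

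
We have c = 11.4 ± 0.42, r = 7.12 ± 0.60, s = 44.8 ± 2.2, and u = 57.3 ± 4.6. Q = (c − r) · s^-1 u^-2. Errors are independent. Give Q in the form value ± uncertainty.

(2.91 ± 0.698) × 10^-5

Let w = c − r = 4.28. δw = √(δc² + δr²) = √(0.176 + 0.360) = 0.732, so δw/w = 0.171.
Q is then a monomial in w, s, u:
δQ/Q = √((δw/w)² + (-1·δs/s)² + (-2·δu/u)²) = √(0.0293 + 0.00241 + 0.0258) = 0.240
Q = 2.91e-05, so δQ = 0.240 × 2.91e-05 = 6.98e-06.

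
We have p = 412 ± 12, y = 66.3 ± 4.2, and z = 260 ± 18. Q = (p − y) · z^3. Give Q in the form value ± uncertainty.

Let u = p − y = 346. δu = √(δp² + δy²) = √(144 + 17.6) = 12.7, so δu/u = 0.0368.
Q is then a monomial in u, z:
δQ/Q = √((δu/u)² + (3·δz/z)²) = √(0.00135 + 0.0431) = 0.211
Q = 6.08e+09, so δQ = 0.211 × 6.08e+09 = 1.28e+09.

(6.08 ± 1.28) × 10^9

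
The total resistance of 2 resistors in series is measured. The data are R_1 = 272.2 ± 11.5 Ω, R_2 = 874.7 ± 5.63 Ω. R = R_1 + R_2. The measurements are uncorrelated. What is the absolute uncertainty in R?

For a sum/difference, combine absolute errors in quadrature:
  (δR_1)² = 132;  (δR_2)² = 31.7
δR = √(164) = 12.8 Ω

12.8 Ω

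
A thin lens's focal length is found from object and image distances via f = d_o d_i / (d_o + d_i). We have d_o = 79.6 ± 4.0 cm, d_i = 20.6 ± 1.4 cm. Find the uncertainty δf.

0.900 cm

∂f/∂d_o = (d_i/(d_o+d_i))² = 0.0423;  ∂f/∂d_i = (d_o/(d_o+d_i))² = 0.631
δf = √((∂f/∂d_o · δd_o)² + (∂f/∂d_i · δd_i)²) = √(0.0286 + 0.781) = 0.900 cm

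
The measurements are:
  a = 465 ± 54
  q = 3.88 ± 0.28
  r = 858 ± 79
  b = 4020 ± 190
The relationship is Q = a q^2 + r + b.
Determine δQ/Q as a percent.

11.1%

Let p = a·q^2 = 7000. δp/p = √((1·δa/a)² + (2·δq/q)²) = √(0.0135 + 0.0208) = 0.185, so δp = 1300.
Q = p + r + b: δQ = √(δp² + δr² + δb²) = √(1.68e+06 + 6240 + 36100) = 1310
Q = 11900, so δQ/Q = 1310/11900 = 0.111.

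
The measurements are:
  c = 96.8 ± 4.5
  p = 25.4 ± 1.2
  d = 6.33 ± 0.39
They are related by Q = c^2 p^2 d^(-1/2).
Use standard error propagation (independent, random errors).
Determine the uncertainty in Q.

3.27e+05

Each factor contributes (exponent × relative error)² to (δQ/Q)²:
  (2·δc/c)² = (2×0.0465)² = 0.00864;  (2·δp/p)² = (2×0.0472)² = 0.00893;  (−½·δd/d)² = (-0.5×0.0616)² = 0.000949
δQ/Q = √(0.0185) = 0.136
Q = 2.4e+06, so δQ = 0.136 × 2.4e+06 = 3.27e+05.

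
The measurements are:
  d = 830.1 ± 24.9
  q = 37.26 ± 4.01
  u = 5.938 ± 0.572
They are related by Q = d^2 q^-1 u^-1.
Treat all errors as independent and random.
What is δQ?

487

Relative error in a monomial: (δQ/Q)² = Σ (nᵢ · δxᵢ/xᵢ)².
  (2·δd/d)² = (2×0.0300)² = 0.00360;  (-1·δq/q)² = (-1×0.108)² = 0.0116;  (-1·δu/u)² = (-1×0.0963)² = 0.00928
δQ/Q = √(0.0245) = 0.156
Q = 3114, so δQ = 0.156 × 3114 = 487.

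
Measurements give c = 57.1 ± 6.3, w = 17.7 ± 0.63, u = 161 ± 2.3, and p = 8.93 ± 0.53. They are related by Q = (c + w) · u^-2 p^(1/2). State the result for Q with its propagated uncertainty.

0.00862 ± 0.000812

Let h = c + w = 74.8. δh = √(δc² + δw²) = √(39.7 + 0.397) = 6.33, so δh/h = 0.0846.
Q is then a monomial in h, u, p:
δQ/Q = √((δh/h)² + (-2·δu/u)² + (½·δp/p)²) = √(0.00716 + 0.000816 + 0.000881) = 0.0941
Q = 0.00862, so δQ = 0.0941 × 0.00862 = 0.000812.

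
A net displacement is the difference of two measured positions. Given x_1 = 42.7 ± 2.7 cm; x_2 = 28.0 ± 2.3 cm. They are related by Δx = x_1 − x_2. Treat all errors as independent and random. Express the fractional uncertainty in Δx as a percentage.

Sums and differences: (δΔx)² = Σ (cᵢ δxᵢ)².
  (δx_1)² = 7.29;  (δx_2)² = 5.29
δΔx = √(12.6) = 3.55 cm
Δx = 14.7 cm, so δΔx/Δx = 3.55/14.7 = 0.241.

24.1%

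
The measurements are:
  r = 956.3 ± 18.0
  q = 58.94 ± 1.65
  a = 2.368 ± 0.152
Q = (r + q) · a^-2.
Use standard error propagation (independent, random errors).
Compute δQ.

23.5

Let u = r + q = 1015. δu = √(δr² + δq²) = √(324 + 2.72) = 18.1, so δu/u = 0.0178.
Q is then a monomial in u, a:
δQ/Q = √((δu/u)² + (-2·δa/a)²) = √(0.000317 + 0.0165) = 0.130
Q = 181.1, so δQ = 0.130 × 181.1 = 23.5.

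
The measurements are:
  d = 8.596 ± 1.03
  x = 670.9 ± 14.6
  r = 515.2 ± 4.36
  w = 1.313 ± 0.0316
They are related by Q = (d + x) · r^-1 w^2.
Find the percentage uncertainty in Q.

5.34%

Let u = d + x = 679.5. δu = √(δd² + δx²) = √(1.06 + 213) = 14.6, so δu/u = 0.0215.
Q is then a monomial in u, r, w:
δQ/Q = √((δu/u)² + (-1·δr/r)² + (2·δw/w)²) = √(0.000464 + 7.16e-05 + 0.00232) = 0.0534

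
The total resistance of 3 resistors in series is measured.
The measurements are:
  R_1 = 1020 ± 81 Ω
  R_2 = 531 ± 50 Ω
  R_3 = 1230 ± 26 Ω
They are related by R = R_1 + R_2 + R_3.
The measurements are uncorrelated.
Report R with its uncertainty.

R is a linear combination, so absolute uncertainties add in quadrature:
  (δR_1)² = 6560;  (δR_2)² = 2500;  (δR_3)² = 676
δR = √(9740) = 98.7 Ω
R = 2780 Ω.

2780 ± 98.7 Ω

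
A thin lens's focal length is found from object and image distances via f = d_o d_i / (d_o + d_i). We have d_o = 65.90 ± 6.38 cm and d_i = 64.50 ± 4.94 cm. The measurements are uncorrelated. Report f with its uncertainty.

32.60 ± 2.01 cm

∂f/∂d_o = (d_i/(d_o+d_i))² = 0.245;  ∂f/∂d_i = (d_o/(d_o+d_i))² = 0.255
δf = √((∂f/∂d_o · δd_o)² + (∂f/∂d_i · δd_i)²) = √(2.44 + 1.59) = 2.01 cm
f = 32.60 cm.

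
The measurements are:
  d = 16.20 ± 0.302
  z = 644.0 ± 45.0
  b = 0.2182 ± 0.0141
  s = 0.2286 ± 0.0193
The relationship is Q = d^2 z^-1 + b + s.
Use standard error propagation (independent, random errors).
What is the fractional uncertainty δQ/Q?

0.0470

Let p = d^2·z^-1 = 0.4075. δp/p = √((2·δd/d)² + (-1·δz/z)²) = √(0.00139 + 0.00488) = 0.0792, so δp = 0.0323.
Q = p + b + s: δQ = √(δp² + δb² + δs²) = √(0.00104 + 0.000199 + 0.000372) = 0.0402
Q = 0.8543, so δQ/Q = 0.0402/0.8543 = 0.0470.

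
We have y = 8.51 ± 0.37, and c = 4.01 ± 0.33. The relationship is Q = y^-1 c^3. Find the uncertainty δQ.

1.90

Since Q is a product/quotient, work with relative uncertainties:
  (-1·δy/y)² = (-1×0.0435)² = 0.00189;  (3·δc/c)² = (3×0.0823)² = 0.0610
δQ/Q = √(0.0628) = 0.251
Q = 7.58, so δQ = 0.251 × 7.58 = 1.90.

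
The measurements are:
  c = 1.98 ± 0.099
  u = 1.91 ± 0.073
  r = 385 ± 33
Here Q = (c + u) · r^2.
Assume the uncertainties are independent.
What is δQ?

Let w = c + u = 3.89. δw = √(δc² + δu²) = √(0.00980 + 0.00533) = 0.123, so δw/w = 0.0316.
Q is then a monomial in w, r:
δQ/Q = √((δw/w)² + (2·δr/r)²) = √(0.001000 + 0.0294) = 0.174
Q = 5.77e+05, so δQ = 0.174 × 5.77e+05 = 1.01e+05.

1.01e+05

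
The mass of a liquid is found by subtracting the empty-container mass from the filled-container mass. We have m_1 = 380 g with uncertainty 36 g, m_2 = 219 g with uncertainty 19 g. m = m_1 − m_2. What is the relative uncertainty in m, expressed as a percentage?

25.3%

Absolute uncertainties add in quadrature for a linear combination:
  (δm_1)² = 1300;  (δm_2)² = 361
δm = √(1660) = 40.7 g
m = 161 g, so δm/m = 40.7/161 = 0.253.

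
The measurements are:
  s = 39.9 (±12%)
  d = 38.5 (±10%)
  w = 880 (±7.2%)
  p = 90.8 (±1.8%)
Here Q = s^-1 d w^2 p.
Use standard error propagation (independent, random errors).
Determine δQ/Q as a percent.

Relative error in a monomial: (δQ/Q)² = Σ (nᵢ · δxᵢ/xᵢ)².
  (-1·δs/s)² = (-1×0.120)² = 0.0144;  (1·δd/d)² = (1×0.100)² = 0.0100;  (2·δw/w)² = (2×0.0720)² = 0.0207;  (1·δp/p)² = (1×0.0180)² = 0.000324
δQ/Q = √(0.0455) = 0.213

21.3%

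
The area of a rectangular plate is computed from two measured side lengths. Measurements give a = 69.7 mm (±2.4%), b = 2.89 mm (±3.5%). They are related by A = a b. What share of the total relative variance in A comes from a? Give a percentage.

32.0%

(δA/A)² = (1·δa/a)² + (1·δb/b)²
  a term: (1×0.0240)² = 0.000576
  b term: (1×0.0350)² = 0.00123
Total = 0.00180. Share from a = 0.000576/0.00180 = 0.320.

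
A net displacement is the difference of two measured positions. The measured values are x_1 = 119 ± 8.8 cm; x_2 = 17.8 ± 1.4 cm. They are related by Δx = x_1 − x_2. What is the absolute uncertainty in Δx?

8.91 cm

Each term contributes (cᵢ δxᵢ)² to (δΔx)²:
  (δx_1)² = 77.4;  (δx_2)² = 1.96
δΔx = √(79.4) = 8.91 cm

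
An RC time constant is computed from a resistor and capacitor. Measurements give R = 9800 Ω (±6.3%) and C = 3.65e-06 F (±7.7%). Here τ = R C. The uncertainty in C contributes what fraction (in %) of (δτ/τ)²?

59.9%

(δτ/τ)² = (1·δR/R)² + (1·δC/C)²
  R term: (1×0.0630)² = 0.00397
  C term: (1×0.0770)² = 0.00593
Total = 0.00990. Share from C = 0.00593/0.00990 = 0.599.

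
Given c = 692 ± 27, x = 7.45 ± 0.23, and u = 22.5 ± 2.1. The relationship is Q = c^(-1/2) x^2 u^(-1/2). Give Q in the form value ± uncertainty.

0.445 ± 0.0355

Relative error in a monomial: (δQ/Q)² = Σ (nᵢ · δxᵢ/xᵢ)².
  (−½·δc/c)² = (-0.5×0.0390)² = 0.000381;  (2·δx/x)² = (2×0.0309)² = 0.00381;  (−½·δu/u)² = (-0.5×0.0933)² = 0.00218
δQ/Q = √(0.00637) = 0.0798
Q = 0.445, so δQ = 0.0798 × 0.445 = 0.0355.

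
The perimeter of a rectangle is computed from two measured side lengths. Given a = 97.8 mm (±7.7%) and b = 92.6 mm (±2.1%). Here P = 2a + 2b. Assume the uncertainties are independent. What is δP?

Each term contributes (cᵢ δxᵢ)² to (δP)²:
  (2·δa)² = 227;  (2·δb)² = 15.1
δP = √(242) = 15.6 mm

15.6 mm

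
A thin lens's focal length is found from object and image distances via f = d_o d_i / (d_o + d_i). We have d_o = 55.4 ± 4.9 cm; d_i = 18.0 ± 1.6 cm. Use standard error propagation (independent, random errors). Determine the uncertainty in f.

0.958 cm

∂f/∂d_o = (d_i/(d_o+d_i))² = 0.0601;  ∂f/∂d_i = (d_o/(d_o+d_i))² = 0.570
δf = √((∂f/∂d_o · δd_o)² + (∂f/∂d_i · δd_i)²) = √(0.0868 + 0.831) = 0.958 cm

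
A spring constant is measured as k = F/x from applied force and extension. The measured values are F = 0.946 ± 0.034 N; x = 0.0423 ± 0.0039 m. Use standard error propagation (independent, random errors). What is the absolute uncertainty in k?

2.21 N/m

k is a product of powers, so relative uncertainties combine in quadrature:
  (1·δF/F)² = (1×0.0359)² = 0.00129;  (-1·δx/x)² = (-1×0.0922)² = 0.00850
δk/k = √(0.00979) = 0.0990
k = 22.4 N/m, so δk = 0.0990 × 22.4 = 2.21 N/m.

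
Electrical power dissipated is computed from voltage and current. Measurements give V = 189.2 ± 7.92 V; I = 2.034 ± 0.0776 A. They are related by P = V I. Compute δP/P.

For a monomial P ∝ V, I, fractional errors add in quadrature:
  (1·δV/V)² = (1×0.0419)² = 0.00175;  (1·δI/I)² = (1×0.0382)² = 0.00146
δP/P = √(0.00321) = 0.0566

0.0566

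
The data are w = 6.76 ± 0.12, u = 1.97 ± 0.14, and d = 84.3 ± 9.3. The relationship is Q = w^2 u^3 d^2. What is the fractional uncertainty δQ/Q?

0.309

For a monomial Q ∝ w^2, u^3, d^2, fractional errors add in quadrature:
  (2·δw/w)² = (2×0.0178)² = 0.00126;  (3·δu/u)² = (3×0.0711)² = 0.0455;  (2·δd/d)² = (2×0.110)² = 0.0487
δQ/Q = √(0.0954) = 0.309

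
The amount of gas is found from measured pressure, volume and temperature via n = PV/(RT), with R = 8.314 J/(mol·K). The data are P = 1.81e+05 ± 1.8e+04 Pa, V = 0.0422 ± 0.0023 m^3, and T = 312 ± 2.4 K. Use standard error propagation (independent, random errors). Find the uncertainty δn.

For a monomial n ∝ P, V, T^-1, fractional errors add in quadrature:
  (1·δP/P)² = (1×0.0994)² = 0.00989;  (1·δV/V)² = (1×0.0545)² = 0.00297;  (-1·δT/T)² = (-1×0.00769)² = 5.92e-05
δn/n = √(0.0129) = 0.114
n = 2.94 mol, so δn = 0.114 × 2.94 = 0.335 mol.

0.335 mol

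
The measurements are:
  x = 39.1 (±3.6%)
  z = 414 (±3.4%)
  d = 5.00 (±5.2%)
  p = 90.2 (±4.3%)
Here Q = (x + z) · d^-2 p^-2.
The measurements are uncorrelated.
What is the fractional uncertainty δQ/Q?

0.139

Let u = x + z = 453. δu = √(δx² + δz²) = √(1.98 + 198) = 14.1, so δu/u = 0.0312.
Q is then a monomial in u, d, p:
δQ/Q = √((δu/u)² + (-2·δd/d)² + (-2·δp/p)²) = √(0.000975 + 0.0108 + 0.00740) = 0.139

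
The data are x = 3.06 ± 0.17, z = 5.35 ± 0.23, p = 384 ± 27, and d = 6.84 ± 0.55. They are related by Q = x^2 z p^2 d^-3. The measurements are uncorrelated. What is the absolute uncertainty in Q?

Since Q is a product/quotient, work with relative uncertainties:
  (2·δx/x)² = (2×0.0556)² = 0.0123;  (1·δz/z)² = (1×0.0430)² = 0.00185;  (2·δp/p)² = (2×0.0703)² = 0.0198;  (-3·δd/d)² = (-3×0.0804)² = 0.0582
δQ/Q = √(0.0922) = 0.304
Q = 23100, so δQ = 0.304 × 23100 = 7010.

7010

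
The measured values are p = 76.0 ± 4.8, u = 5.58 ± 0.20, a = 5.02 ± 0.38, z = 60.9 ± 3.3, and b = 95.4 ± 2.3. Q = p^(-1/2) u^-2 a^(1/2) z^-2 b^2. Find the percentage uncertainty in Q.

14.7%

Each factor contributes (exponent × relative error)² to (δQ/Q)²:
  (−½·δp/p)² = (-0.5×0.0632)² = 0.000997;  (-2·δu/u)² = (-2×0.0358)² = 0.00514;  (½·δa/a)² = (0.5×0.0757)² = 0.00143;  (-2·δz/z)² = (-2×0.0542)² = 0.0117;  (2·δb/b)² = (2×0.0241)² = 0.00232
δQ/Q = √(0.0216) = 0.147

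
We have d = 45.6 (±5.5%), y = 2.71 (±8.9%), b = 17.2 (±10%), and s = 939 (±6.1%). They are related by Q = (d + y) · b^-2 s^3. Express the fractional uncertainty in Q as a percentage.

Let u = d + y = 48.3. δu = √(δd² + δy²) = √(6.29 + 0.0582) = 2.52, so δu/u = 0.0522.
Q is then a monomial in u, b, s:
δQ/Q = √((δu/u)² + (-2·δb/b)² + (3·δs/s)²) = √(0.00272 + 0.0400 + 0.0335) = 0.276

27.6%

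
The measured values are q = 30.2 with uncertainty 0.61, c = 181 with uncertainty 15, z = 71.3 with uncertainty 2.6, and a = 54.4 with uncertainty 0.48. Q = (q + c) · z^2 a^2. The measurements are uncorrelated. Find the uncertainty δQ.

Let u = q + c = 211. δu = √(δq² + δc²) = √(0.372 + 225) = 15.0, so δu/u = 0.0711.
Q is then a monomial in u, z, a:
δQ/Q = √((δu/u)² + (2·δz/z)² + (2·δa/a)²) = √(0.00505 + 0.00532 + 0.000311) = 0.103
Q = 3.18e+09, so δQ = 0.103 × 3.18e+09 = 3.28e+08.

3.28e+08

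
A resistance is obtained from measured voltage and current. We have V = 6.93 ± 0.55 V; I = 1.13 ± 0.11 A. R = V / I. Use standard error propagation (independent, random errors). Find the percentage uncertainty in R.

12.6%

Each factor contributes (exponent × relative error)² to (δR/R)²:
  (1·δV/V)² = (1×0.0794)² = 0.00630;  (-1·δI/I)² = (-1×0.0973)² = 0.00948
δR/R = √(0.0158) = 0.126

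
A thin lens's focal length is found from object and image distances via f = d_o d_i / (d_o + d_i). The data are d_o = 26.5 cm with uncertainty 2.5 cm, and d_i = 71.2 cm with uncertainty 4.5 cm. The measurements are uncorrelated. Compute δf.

∂f/∂d_o = (d_i/(d_o+d_i))² = 0.531;  ∂f/∂d_i = (d_o/(d_o+d_i))² = 0.0736
δf = √((∂f/∂d_o · δd_o)² + (∂f/∂d_i · δd_i)²) = √(1.76 + 0.110) = 1.37 cm

1.37 cm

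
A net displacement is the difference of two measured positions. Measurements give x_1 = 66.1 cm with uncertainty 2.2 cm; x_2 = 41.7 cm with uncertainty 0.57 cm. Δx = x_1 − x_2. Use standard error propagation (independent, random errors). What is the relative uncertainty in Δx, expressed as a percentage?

9.31%

Absolute uncertainties add in quadrature for a linear combination:
  (δx_1)² = 4.84;  (δx_2)² = 0.325
δΔx = √(5.16) = 2.27 cm
Δx = 24.4 cm, so δΔx/Δx = 2.27/24.4 = 0.0931.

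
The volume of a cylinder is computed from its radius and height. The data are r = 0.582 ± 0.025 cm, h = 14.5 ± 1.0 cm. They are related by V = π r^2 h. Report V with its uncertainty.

15.4 ± 1.70 cm^3

Since V is a product/quotient, work with relative uncertainties:
  (2·δr/r)² = (2×0.0430)² = 0.00738;  (1·δh/h)² = (1×0.0690)² = 0.00476
δV/V = √(0.0121) = 0.110
V = 15.4 cm^3, so δV = 0.110 × 15.4 = 1.70 cm^3.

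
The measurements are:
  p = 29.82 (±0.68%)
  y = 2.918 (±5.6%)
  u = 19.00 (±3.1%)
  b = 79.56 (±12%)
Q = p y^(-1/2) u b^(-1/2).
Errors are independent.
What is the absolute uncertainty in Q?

2.73

Since Q is a product/quotient, work with relative uncertainties:
  (1·δp/p)² = (1×0.00680)² = 4.62e-05;  (−½·δy/y)² = (-0.5×0.0560)² = 0.000784;  (1·δu/u)² = (1×0.0310)² = 0.000961;  (−½·δb/b)² = (-0.5×0.120)² = 0.00360
δQ/Q = √(0.00539) = 0.0734
Q = 37.19, so δQ = 0.0734 × 37.19 = 2.73.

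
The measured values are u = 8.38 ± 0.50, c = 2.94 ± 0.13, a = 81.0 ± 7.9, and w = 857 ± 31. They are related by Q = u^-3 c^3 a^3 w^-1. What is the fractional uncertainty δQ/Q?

Each factor contributes (exponent × relative error)² to (δQ/Q)²:
  (-3·δu/u)² = (-3×0.0597)² = 0.0320;  (3·δc/c)² = (3×0.0442)² = 0.0176;  (3·δa/a)² = (3×0.0975)² = 0.0856;  (-1·δw/w)² = (-1×0.0362)² = 0.00131
δQ/Q = √(0.137) = 0.370

0.370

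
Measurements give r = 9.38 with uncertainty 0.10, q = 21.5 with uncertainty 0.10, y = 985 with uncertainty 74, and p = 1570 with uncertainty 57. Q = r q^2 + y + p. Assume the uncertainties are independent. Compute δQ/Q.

0.0162

Let w = r·q^2 = 4340. δw/w = √((1·δr/r)² + (2·δq/q)²) = √(0.000114 + 8.65e-05) = 0.0141, so δw = 61.3.
Q = w + y + p: δQ = √(δw² + δy² + δp²) = √(3760 + 5480 + 3250) = 112
Q = 6890, so δQ/Q = 112/6890 = 0.0162.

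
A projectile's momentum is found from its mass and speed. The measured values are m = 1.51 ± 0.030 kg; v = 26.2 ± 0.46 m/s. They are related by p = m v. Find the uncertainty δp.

1.05 kg·m/s

Relative error in a monomial: (δp/p)² = Σ (nᵢ · δxᵢ/xᵢ)².
  (1·δm/m)² = (1×0.0199)² = 0.000395;  (1·δv/v)² = (1×0.0176)² = 0.000308
δp/p = √(0.000703) = 0.0265
p = 39.6 kg·m/s, so δp = 0.0265 × 39.6 = 1.05 kg·m/s.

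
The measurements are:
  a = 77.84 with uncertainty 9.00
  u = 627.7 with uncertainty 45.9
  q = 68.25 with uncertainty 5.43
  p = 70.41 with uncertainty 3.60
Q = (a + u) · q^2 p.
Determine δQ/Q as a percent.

18.0%

Let w = a + u = 705.5. δw = √(δa² + δu²) = √(81.0 + 2110) = 46.8, so δw/w = 0.0663.
Q is then a monomial in w, q, p:
δQ/Q = √((δw/w)² + (2·δq/q)² + (1·δp/p)²) = √(0.00440 + 0.0253 + 0.00261) = 0.180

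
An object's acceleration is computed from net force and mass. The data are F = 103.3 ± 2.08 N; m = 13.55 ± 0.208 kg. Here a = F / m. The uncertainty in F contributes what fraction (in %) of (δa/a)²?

(δa/a)² = (1·δF/F)² + (-1·δm/m)²
  F term: (1×0.0201)² = 0.000405
  m term: (-1×0.0154)² = 0.000236
Total = 0.000641. Share from F = 0.000405/0.000641 = 0.632.

63.2%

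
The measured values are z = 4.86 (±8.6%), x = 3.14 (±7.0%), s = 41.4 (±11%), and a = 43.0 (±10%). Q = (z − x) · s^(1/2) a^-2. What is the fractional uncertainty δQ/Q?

Let u = z − x = 1.72. δu = √(δz² + δx²) = √(0.175 + 0.0483) = 0.472, so δu/u = 0.275.
Q is then a monomial in u, s, a:
δQ/Q = √((δu/u)² + (½·δs/s)² + (-2·δa/a)²) = √(0.0754 + 0.00303 + 0.0400) = 0.344

0.344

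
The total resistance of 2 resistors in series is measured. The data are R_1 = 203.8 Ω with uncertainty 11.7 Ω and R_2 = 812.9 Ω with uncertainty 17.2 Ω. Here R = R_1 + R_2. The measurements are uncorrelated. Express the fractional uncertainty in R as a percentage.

Sums and differences: (δR)² = Σ (cᵢ δxᵢ)².
  (δR_1)² = 137;  (δR_2)² = 296
δR = √(433) = 20.8 Ω
R = 1017 Ω, so δR/R = 20.8/1017 = 0.0205.

2.05%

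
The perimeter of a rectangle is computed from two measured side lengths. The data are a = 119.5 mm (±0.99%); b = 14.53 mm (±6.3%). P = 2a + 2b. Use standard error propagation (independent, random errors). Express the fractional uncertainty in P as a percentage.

1.12%

P is a linear combination, so absolute uncertainties add in quadrature:
  (2·δa)² = 5.60;  (2·δb)² = 3.35
δP = √(8.95) = 2.99 mm
P = 268.1 mm, so δP/P = 2.99/268.1 = 0.0112.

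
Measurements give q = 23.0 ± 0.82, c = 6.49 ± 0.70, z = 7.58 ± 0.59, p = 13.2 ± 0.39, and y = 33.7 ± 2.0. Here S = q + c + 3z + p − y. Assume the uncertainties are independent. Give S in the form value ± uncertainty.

Each term contributes (cᵢ δxᵢ)² to (δS)²:
  (δq)² = 0.672;  (δc)² = 0.490;  (3·δz)² = 3.13;  (δp)² = 0.152;  (δy)² = 4.00
δS = √(8.45) = 2.91
S = 31.7.

31.7 ± 2.91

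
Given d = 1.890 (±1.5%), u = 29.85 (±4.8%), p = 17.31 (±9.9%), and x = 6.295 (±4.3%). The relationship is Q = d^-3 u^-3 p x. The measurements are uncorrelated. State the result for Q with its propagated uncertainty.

Each factor contributes (exponent × relative error)² to (δQ/Q)²:
  (-3·δd/d)² = (-3×0.0150)² = 0.00202;  (-3·δu/u)² = (-3×0.0480)² = 0.0207;  (1·δp/p)² = (1×0.0990)² = 0.00980;  (1·δx/x)² = (1×0.0430)² = 0.00185
δQ/Q = √(0.0344) = 0.186
Q = 0.0006068, so δQ = 0.186 × 0.0006068 = 0.000113.

0.0006068 ± 0.000113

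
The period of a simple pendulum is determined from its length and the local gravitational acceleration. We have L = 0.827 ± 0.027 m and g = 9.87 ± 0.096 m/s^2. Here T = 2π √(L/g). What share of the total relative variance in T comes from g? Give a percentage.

8.15%

(δT/T)² = (½·δL/L)² + (−½·δg/g)²
  L term: (0.5×0.0326)² = 0.000266
  g term: (-0.5×0.00973)² = 2.37e-05
Total = 0.000290. Share from g = 2.37e-05/0.000290 = 0.0815.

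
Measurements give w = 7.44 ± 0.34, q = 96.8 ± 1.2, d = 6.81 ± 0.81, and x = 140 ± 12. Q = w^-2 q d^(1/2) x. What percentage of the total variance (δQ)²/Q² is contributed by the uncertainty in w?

43.1%

(δQ/Q)² = (-2·δw/w)² + (1·δq/q)² + (½·δd/d)² + (1·δx/x)²
  w term: (-2×0.0457)² = 0.00835
  q term: (1×0.0124)² = 0.000154
  d term: (0.5×0.119)² = 0.00354
  x term: (1×0.0857)² = 0.00735
Total = 0.0194. Share from w = 0.00835/0.0194 = 0.431.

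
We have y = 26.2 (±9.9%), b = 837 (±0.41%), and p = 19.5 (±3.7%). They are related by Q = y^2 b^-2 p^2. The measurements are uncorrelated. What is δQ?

Each factor contributes (exponent × relative error)² to (δQ/Q)²:
  (2·δy/y)² = (2×0.0990)² = 0.0392;  (-2·δb/b)² = (-2×0.00410)² = 6.72e-05;  (2·δp/p)² = (2×0.0370)² = 0.00548
δQ/Q = √(0.0447) = 0.212
Q = 0.373, so δQ = 0.212 × 0.373 = 0.0788.

0.0788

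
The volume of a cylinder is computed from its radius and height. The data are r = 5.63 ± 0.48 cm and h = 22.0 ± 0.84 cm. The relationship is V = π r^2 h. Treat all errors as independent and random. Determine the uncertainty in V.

Each factor contributes (exponent × relative error)² to (δV/V)²:
  (2·δr/r)² = (2×0.0853)² = 0.0291;  (1·δh/h)² = (1×0.0382)² = 0.00146
δV/V = √(0.0305) = 0.175
V = 2190 cm^3, so δV = 0.175 × 2190 = 383 cm^3.

383 cm^3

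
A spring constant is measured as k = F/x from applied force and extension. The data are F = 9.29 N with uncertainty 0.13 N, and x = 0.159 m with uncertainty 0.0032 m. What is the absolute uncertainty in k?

1.43 N/m

Products/powers → add relative errors in quadrature, weighted by exponent:
  (1·δF/F)² = (1×0.0140)² = 0.000196;  (-1·δx/x)² = (-1×0.0201)² = 0.000405
δk/k = √(0.000601) = 0.0245
k = 58.4 N/m, so δk = 0.0245 × 58.4 = 1.43 N/m.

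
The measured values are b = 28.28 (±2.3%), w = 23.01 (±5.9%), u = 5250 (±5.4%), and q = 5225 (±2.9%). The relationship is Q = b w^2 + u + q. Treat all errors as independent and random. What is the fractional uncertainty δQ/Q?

0.0719

Let p = b·w^2 = 14970. δp/p = √((1·δb/b)² + (2·δw/w)²) = √(0.000529 + 0.0139) = 0.120, so δp = 1800.
Q = p + u + q: δQ = √(δp² + δu² + δq²) = √(3.24e+06 + 80400 + 23000) = 1830
Q = 25450, so δQ/Q = 1830/25450 = 0.0719.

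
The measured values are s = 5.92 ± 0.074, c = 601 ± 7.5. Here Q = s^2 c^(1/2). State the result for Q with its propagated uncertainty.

Q is a product of powers, so relative uncertainties combine in quadrature:
  (2·δs/s)² = (2×0.0125)² = 0.000625;  (½·δc/c)² = (0.5×0.0125)² = 3.89e-05
δQ/Q = √(0.000664) = 0.0258
Q = 859, so δQ = 0.0258 × 859 = 22.1.

859 ± 22.1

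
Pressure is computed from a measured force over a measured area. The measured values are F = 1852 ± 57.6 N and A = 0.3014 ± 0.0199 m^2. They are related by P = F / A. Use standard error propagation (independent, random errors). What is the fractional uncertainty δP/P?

0.0730

P is a product of powers, so relative uncertainties combine in quadrature:
  (1·δF/F)² = (1×0.0311)² = 0.000967;  (-1·δA/A)² = (-1×0.0660)² = 0.00436
δP/P = √(0.00533) = 0.0730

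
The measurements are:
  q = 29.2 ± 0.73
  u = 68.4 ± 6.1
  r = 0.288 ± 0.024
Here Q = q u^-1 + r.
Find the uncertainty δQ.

0.0463

Let p = q·u^-1 = 0.427. δp/p = √((1·δq/q)² + (-1·δu/u)²) = √(0.000625 + 0.00795) = 0.0926, so δp = 0.0395.
Q = p + r: δQ = √(δp² + δr²) = √(0.00156 + 0.000576) = 0.0463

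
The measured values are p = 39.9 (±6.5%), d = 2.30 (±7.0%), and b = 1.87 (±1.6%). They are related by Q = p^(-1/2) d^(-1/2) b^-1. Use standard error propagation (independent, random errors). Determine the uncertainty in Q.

0.00281

Q is a product of powers, so relative uncertainties combine in quadrature:
  (−½·δp/p)² = (-0.5×0.0650)² = 0.00106;  (−½·δd/d)² = (-0.5×0.0700)² = 0.00123;  (-1·δb/b)² = (-1×0.0160)² = 0.000256
δQ/Q = √(0.00254) = 0.0504
Q = 0.0558, so δQ = 0.0504 × 0.0558 = 0.00281.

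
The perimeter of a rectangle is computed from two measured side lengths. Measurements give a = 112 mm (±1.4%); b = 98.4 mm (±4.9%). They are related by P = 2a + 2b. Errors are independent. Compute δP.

10.1 mm

Sums and differences: (δP)² = Σ (cᵢ δxᵢ)².
  (2·δa)² = 9.83;  (2·δb)² = 93.0
δP = √(103) = 10.1 mm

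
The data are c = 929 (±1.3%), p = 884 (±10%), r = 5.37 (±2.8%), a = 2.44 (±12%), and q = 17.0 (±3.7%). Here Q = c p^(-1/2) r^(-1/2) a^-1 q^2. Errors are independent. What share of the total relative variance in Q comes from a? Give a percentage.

(δQ/Q)² = (1·δc/c)² + (−½·δp/p)² + (−½·δr/r)² + (-1·δa/a)² + (2·δq/q)²
  c term: (1×0.0130)² = 0.000169
  p term: (-0.5×0.100)² = 0.00250
  r term: (-0.5×0.0280)² = 0.000196
  a term: (-1×0.120)² = 0.0144
  q term: (2×0.0370)² = 0.00548
Total = 0.0227. Share from a = 0.0144/0.0227 = 0.633.

63.3%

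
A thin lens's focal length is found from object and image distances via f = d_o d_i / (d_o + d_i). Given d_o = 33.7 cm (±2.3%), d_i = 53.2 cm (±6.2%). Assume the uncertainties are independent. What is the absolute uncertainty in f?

∂f/∂d_o = (d_i/(d_o+d_i))² = 0.375;  ∂f/∂d_i = (d_o/(d_o+d_i))² = 0.150
δf = √((∂f/∂d_o · δd_o)² + (∂f/∂d_i · δd_i)²) = √(0.0844 + 0.246) = 0.575 cm

0.575 cm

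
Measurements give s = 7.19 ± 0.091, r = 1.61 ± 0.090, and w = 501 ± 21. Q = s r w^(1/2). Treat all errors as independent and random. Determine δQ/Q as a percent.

For a monomial Q ∝ s, r, w^(1/2), fractional errors add in quadrature:
  (1·δs/s)² = (1×0.0127)² = 0.000160;  (1·δr/r)² = (1×0.0559)² = 0.00312;  (½·δw/w)² = (0.5×0.0419)² = 0.000439
δQ/Q = √(0.00372) = 0.0610

6.10%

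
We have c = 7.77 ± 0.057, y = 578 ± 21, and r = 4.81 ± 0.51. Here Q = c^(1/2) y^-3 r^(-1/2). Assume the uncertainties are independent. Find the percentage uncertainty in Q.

For a monomial Q ∝ c^(1/2), y^-3, r^(-1/2), fractional errors add in quadrature:
  (½·δc/c)² = (0.5×0.00734)² = 1.35e-05;  (-3·δy/y)² = (-3×0.0363)² = 0.0119;  (−½·δr/r)² = (-0.5×0.106)² = 0.00281
δQ/Q = √(0.0147) = 0.121

12.1%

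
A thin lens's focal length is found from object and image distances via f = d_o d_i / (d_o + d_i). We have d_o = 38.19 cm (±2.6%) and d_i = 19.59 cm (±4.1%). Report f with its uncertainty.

∂f/∂d_o = (d_i/(d_o+d_i))² = 0.115;  ∂f/∂d_i = (d_o/(d_o+d_i))² = 0.437
δf = √((∂f/∂d_o · δd_o)² + (∂f/∂d_i · δd_i)²) = √(0.0130 + 0.123) = 0.369 cm
f = 12.95 cm.

12.95 ± 0.369 cm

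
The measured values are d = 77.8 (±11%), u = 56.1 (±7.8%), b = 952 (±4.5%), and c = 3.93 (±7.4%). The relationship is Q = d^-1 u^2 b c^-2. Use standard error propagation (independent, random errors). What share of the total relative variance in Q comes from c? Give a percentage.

(δQ/Q)² = (-1·δd/d)² + (2·δu/u)² + (1·δb/b)² + (-2·δc/c)²
  d term: (-1×0.110)² = 0.0121
  u term: (2×0.0780)² = 0.0243
  b term: (1×0.0450)² = 0.00202
  c term: (-2×0.0740)² = 0.0219
Total = 0.0604. Share from c = 0.0219/0.0604 = 0.363.

36.3%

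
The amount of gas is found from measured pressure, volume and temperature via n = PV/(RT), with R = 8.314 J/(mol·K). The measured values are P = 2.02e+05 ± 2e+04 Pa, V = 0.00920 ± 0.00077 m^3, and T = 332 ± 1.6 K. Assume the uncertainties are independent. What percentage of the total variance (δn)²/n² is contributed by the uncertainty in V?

41.6%

(δn/n)² = (1·δP/P)² + (1·δV/V)² + (-1·δT/T)²
  P term: (1×0.0990)² = 0.00980
  V term: (1×0.0837)² = 0.00700
  T term: (-1×0.00482)² = 2.32e-05
Total = 0.0168. Share from V = 0.00700/0.0168 = 0.416.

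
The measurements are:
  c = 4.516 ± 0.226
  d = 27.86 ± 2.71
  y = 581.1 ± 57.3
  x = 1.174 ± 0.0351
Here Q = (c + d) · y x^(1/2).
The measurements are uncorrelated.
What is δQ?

2660

Let u = c + d = 32.38. δu = √(δc² + δd²) = √(0.0511 + 7.34) = 2.72, so δu/u = 0.0840.
Q is then a monomial in u, y, x:
δQ/Q = √((δu/u)² + (1·δy/y)² + (½·δx/x)²) = √(0.00706 + 0.00972 + 0.000223) = 0.130
Q = 20380, so δQ = 0.130 × 20380 = 2660.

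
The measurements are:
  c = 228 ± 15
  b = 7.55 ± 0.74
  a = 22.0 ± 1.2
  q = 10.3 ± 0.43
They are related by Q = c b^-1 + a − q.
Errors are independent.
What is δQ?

Let p = c·b^-1 = 30.2. δp/p = √((1·δc/c)² + (-1·δb/b)²) = √(0.00433 + 0.00961) = 0.118, so δp = 3.56.
Q = p + a − q: δQ = √(δp² + δa² + δq²) = √(12.7 + 1.44 + 0.185) = 3.79

3.79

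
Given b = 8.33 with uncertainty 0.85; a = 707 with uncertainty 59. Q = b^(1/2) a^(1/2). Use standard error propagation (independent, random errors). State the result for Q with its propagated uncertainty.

76.7 ± 5.06

Products/powers → add relative errors in quadrature, weighted by exponent:
  (½·δb/b)² = (0.5×0.102)² = 0.00260;  (½·δa/a)² = (0.5×0.0835)² = 0.00174
δQ/Q = √(0.00434) = 0.0659
Q = 76.7, so δQ = 0.0659 × 76.7 = 5.06.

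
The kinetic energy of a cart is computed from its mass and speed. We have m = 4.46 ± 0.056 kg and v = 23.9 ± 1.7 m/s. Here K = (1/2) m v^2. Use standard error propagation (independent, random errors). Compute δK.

182 J

Relative error in a monomial: (δK/K)² = Σ (nᵢ · δxᵢ/xᵢ)².
  (1·δm/m)² = (1×0.0126)² = 0.000158;  (2·δv/v)² = (2×0.0711)² = 0.0202
δK/K = √(0.0204) = 0.143
K = 1270 J, so δK = 0.143 × 1270 = 182 J.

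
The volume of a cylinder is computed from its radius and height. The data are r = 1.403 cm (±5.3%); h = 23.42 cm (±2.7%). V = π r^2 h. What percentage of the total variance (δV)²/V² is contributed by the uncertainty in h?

6.09%

(δV/V)² = (2·δr/r)² + (1·δh/h)²
  r term: (2×0.0530)² = 0.0112
  h term: (1×0.0270)² = 0.000729
Total = 0.0120. Share from h = 0.000729/0.0120 = 0.0609.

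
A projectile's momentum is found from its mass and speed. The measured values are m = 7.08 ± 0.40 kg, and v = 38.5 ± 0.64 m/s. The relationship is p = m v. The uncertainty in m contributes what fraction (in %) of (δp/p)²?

92.0%

(δp/p)² = (1·δm/m)² + (1·δv/v)²
  m term: (1×0.0565)² = 0.00319
  v term: (1×0.0166)² = 0.000276
Total = 0.00347. Share from m = 0.00319/0.00347 = 0.920.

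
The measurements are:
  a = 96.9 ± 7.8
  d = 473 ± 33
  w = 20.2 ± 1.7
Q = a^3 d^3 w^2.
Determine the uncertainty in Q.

Each factor contributes (exponent × relative error)² to (δQ/Q)²:
  (3·δa/a)² = (3×0.0805)² = 0.0583;  (3·δd/d)² = (3×0.0698)² = 0.0438;  (2·δw/w)² = (2×0.0842)² = 0.0283
δQ/Q = √(0.130) = 0.361
Q = 3.93e+16, so δQ = 0.361 × 3.93e+16 = 1.42e+16.

1.42e+16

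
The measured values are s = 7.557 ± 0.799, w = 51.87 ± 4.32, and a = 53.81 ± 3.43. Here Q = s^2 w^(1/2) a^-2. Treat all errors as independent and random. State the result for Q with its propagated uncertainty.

Since Q is a product/quotient, work with relative uncertainties:
  (2·δs/s)² = (2×0.106)² = 0.0447;  (½·δw/w)² = (0.5×0.0833)² = 0.00173;  (-2·δa/a)² = (-2×0.0637)² = 0.0163
δQ/Q = √(0.0627) = 0.250
Q = 0.1420, so δQ = 0.250 × 0.1420 = 0.0356.

0.1420 ± 0.0356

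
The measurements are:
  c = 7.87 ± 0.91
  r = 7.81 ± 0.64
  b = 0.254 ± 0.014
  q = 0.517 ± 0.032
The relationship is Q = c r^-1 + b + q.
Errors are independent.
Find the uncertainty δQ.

Let p = c·r^-1 = 1.01. δp/p = √((1·δc/c)² + (-1·δr/r)²) = √(0.0134 + 0.00672) = 0.142, so δp = 0.143.
Q = p + b + q: δQ = √(δp² + δb² + δq²) = √(0.0204 + 0.000196 + 0.00102) = 0.147

0.147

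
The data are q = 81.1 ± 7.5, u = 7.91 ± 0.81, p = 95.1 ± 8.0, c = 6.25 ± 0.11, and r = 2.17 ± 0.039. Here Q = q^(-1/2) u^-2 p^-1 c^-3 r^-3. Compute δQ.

Since Q is a product/quotient, work with relative uncertainties:
  (−½·δq/q)² = (-0.5×0.0925)² = 0.00214;  (-2·δu/u)² = (-2×0.102)² = 0.0419;  (-1·δp/p)² = (-1×0.0841)² = 0.00708;  (-3·δc/c)² = (-3×0.0176)² = 0.00279;  (-3·δr/r)² = (-3×0.0180)² = 0.00291
δQ/Q = √(0.0569) = 0.238
Q = 7.48e-09, so δQ = 0.238 × 7.48e-09 = 1.78e-09.

1.78e-09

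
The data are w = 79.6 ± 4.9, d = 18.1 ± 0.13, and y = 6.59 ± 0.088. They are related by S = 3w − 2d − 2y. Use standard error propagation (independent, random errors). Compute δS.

14.7

Each term contributes (cᵢ δxᵢ)² to (δS)²:
  (3·δw)² = 216;  (2·δd)² = 0.0676;  (2·δy)² = 0.0310
δS = √(216) = 14.7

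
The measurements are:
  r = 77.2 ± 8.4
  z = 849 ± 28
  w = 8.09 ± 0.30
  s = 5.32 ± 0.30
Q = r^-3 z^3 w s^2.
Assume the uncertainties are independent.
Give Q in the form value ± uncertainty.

Each factor contributes (exponent × relative error)² to (δQ/Q)²:
  (-3·δr/r)² = (-3×0.109)² = 0.107;  (3·δz/z)² = (3×0.0330)² = 0.00979;  (1·δw/w)² = (1×0.0371)² = 0.00138;  (2·δs/s)² = (2×0.0564)² = 0.0127
δQ/Q = √(0.130) = 0.361
Q = 3.05e+05, so δQ = 0.361 × 3.05e+05 = 1.1e+05.

(3.05 ± 1.10) × 10^5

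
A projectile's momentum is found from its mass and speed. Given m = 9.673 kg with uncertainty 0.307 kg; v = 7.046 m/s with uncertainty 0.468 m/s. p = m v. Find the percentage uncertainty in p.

p is a product of powers, so relative uncertainties combine in quadrature:
  (1·δm/m)² = (1×0.0317)² = 0.00101;  (1·δv/v)² = (1×0.0664)² = 0.00441
δp/p = √(0.00542) = 0.0736

7.36%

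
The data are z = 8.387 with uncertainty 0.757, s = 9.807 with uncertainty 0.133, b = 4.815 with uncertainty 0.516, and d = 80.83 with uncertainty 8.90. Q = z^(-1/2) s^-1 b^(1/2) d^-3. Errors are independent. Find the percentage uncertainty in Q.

33.8%

Each factor contributes (exponent × relative error)² to (δQ/Q)²:
  (−½·δz/z)² = (-0.5×0.0903)² = 0.00204;  (-1·δs/s)² = (-1×0.0136)² = 0.000184;  (½·δb/b)² = (0.5×0.107)² = 0.00287;  (-3·δd/d)² = (-3×0.110)² = 0.109
δQ/Q = √(0.114) = 0.338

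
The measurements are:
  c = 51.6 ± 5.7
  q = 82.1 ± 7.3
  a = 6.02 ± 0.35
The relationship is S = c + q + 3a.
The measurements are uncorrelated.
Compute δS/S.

Sums and differences: (δS)² = Σ (cᵢ δxᵢ)².
  (δc)² = 32.5;  (δq)² = 53.3;  (3·δa)² = 1.10
δS = √(86.9) = 9.32
S = 152, so δS/S = 9.32/152 = 0.0614.

0.0614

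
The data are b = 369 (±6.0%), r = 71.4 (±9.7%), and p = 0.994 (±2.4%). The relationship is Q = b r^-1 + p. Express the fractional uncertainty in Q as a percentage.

9.57%

Let w = b·r^-1 = 5.17. δw/w = √((1·δb/b)² + (-1·δr/r)²) = √(0.00360 + 0.00941) = 0.114, so δw = 0.589.
Q = w + p: δQ = √(δw² + δp²) = √(0.347 + 0.000569) = 0.590
Q = 6.16, so δQ/Q = 0.590/6.16 = 0.0957.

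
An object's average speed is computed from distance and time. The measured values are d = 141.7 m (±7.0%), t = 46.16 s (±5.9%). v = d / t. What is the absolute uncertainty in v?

0.281 m/s

v is a product of powers, so relative uncertainties combine in quadrature:
  (1·δd/d)² = (1×0.0700)² = 0.00490;  (-1·δt/t)² = (-1×0.0590)² = 0.00348
δv/v = √(0.00838) = 0.0915
v = 3.070 m/s, so δv = 0.0915 × 3.070 = 0.281 m/s.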